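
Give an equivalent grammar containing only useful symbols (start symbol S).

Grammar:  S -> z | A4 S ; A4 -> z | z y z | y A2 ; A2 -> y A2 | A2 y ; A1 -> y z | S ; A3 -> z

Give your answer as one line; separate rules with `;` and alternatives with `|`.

Generating nonterminals: {A1, A3, A4, S}.
Reachable from S after that: {A4, S}.
Removed useless symbols: {A1, A2, A3} and every production mentioning them.

S -> z | A4 S; A4 -> z | z y z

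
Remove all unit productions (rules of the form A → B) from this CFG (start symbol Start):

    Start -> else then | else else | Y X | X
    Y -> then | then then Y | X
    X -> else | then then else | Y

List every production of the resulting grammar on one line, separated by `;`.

Start -> else then | else else | Y X | else | then then else | then | then then Y; Y -> else | then then else | then | then then Y; X -> else | then then else | then | then then Y

Unit pairs: Start ⇒* {X, Y}; X ⇒* {Y}; Y ⇒* {X}.
For every A with A ⇒* B via unit rules, add B's non-unit alternatives to A; then delete every rule of the form X → Y.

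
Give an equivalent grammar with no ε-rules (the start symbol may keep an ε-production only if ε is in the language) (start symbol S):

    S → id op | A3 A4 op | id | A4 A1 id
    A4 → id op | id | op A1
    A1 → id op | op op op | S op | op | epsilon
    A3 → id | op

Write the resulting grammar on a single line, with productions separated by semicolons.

Nullable set = {A1}.
ε ∉ L(G), so no ε-production is kept.
For each production, add variants omitting each subset of nullable occurrences: S → A4 A1 id gives A4 A1 id | A4 id. A4 → op A1 gives op A1 | op.

S → id op | A3 A4 op | id | A4 A1 id | A4 id; A4 → id op | id | op A1 | op; A1 → id op | op op op | S op | op; A3 → id | op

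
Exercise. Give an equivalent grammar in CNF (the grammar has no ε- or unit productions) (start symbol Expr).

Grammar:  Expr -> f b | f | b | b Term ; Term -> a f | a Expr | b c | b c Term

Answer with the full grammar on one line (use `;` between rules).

Introduce a nonterminal for each terminal appearing in a rule of length ≥ 2: X1 → f, X2 → b, X3 → a, X4 → c.
Binarize each right-hand side of length ≥ 3 by chaining fresh nonterminals (Y1, Y2, …): affected rules were Term → X2 X4 Term.

Expr -> X1 X2 | f | b | X2 Term; Term -> X3 X1 | X3 Expr | X2 X4 | X2 Y1; X1 -> f; X2 -> b; X3 -> a; X4 -> c; Y1 -> X4 Term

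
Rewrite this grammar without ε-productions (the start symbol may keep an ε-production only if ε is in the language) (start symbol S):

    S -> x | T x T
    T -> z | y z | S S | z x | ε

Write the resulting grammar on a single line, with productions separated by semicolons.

S -> x | T x T | T x | x T; T -> z | y z | S S | z x

Nullable set = {T}.
ε ∉ L(G), so no ε-production is kept.
For each production, add variants omitting each subset of nullable occurrences: S → T x T gives T x T | T x | x T.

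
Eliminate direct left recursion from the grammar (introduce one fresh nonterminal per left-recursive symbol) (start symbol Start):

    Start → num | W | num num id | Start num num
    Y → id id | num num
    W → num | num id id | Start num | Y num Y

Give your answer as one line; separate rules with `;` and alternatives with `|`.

Start → num Start1 | W Start1 | num num id Start1; Y → id id | num num; W → num | num id id | Start num | Y num Y; Start1 → num num Start1 | ε

Left recursion appears on Start.
For Start: α = {num num}, β = {num, W, num num id}. Rewrite as Start → β Start1 and Start1 → α Start1 | ε.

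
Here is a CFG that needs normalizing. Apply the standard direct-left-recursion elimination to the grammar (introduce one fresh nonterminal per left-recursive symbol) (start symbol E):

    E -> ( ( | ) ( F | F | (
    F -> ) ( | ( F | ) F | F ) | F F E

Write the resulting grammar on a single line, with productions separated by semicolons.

E -> ( ( | ) ( F | F | (; F -> ) ( F' | ( F F' | ) F F'; F' -> ) F' | F E F' | eps

Left recursion appears on F.
For F: α = {), F E}, β = {) (, ( F, ) F}. Rewrite as F → β F' and F' → α F' | ε.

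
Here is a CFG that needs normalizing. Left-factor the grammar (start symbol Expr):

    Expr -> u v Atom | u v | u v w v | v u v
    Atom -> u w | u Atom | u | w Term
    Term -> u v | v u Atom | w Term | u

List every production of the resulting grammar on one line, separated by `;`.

Expr -> v u v | u v Expr1; Atom -> w Term | u Atom1; Term -> v u Atom | w Term | u Term1; Expr1 -> Atom | eps | w v; Atom1 -> w | Atom | eps; Term1 -> v | eps

Expr has alternatives sharing prefix 'u v': factor to Expr → u v Expr1 with Expr1 → Atom | ε | w v.
Atom has alternatives sharing prefix 'u': factor to Atom → u Atom1 with Atom1 → w | Atom | ε.
Term has alternatives sharing prefix 'u': factor to Term → u Term1 with Term1 → v | ε.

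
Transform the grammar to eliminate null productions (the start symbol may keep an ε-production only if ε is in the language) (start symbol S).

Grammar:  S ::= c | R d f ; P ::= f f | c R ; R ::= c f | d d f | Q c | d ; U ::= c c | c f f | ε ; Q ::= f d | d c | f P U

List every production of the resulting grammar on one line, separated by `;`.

Nullable nonterminals: {U}.
ε ∉ L(G), so no ε-production is kept.
Add the nullable-subset variants: Q → f P U gives f P U | f P.

S ::= c | R d f; P ::= f f | c R; R ::= c f | d d f | Q c | d; U ::= c c | c f f; Q ::= f d | d c | f P U | f P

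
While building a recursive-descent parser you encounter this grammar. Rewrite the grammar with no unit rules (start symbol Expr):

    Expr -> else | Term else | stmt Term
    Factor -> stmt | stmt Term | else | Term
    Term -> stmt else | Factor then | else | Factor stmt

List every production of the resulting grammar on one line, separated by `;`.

Unit pairs: Factor ⇒* {Term}.
For every A with A ⇒* B via unit rules, add B's non-unit alternatives to A; then delete every rule of the form X → Y.

Expr -> else | Term else | stmt Term; Factor -> stmt else | Factor then | else | Factor stmt | stmt | stmt Term; Term -> stmt else | Factor then | else | Factor stmt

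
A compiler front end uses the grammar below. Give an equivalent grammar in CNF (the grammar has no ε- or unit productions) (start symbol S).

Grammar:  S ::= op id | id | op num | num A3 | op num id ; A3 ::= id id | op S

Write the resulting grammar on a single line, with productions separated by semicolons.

Introduce a nonterminal for each terminal appearing in a rule of length ≥ 2: X1 → op, X2 → id, X3 → num.
Binarize each right-hand side of length ≥ 3 by chaining fresh nonterminals (Y1, Y2, …): affected rules were S → X1 X3 X2.

S ::= X1 X2 | id | X1 X3 | X3 A3 | X1 Y1; A3 ::= X2 X2 | X1 S; X1 ::= op; X2 ::= id; X3 ::= num; Y1 ::= X3 X2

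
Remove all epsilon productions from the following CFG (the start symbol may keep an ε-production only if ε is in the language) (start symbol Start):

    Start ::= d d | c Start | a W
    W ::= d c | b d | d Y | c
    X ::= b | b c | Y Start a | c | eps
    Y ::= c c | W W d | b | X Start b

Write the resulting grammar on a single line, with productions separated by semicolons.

Start ::= d d | c Start | a W; W ::= d c | b d | d Y | c; X ::= b | b c | Y Start a | c; Y ::= c c | W W d | b | X Start b | Start b

The nullable symbols are {X}.
ε ∉ L(G), so no ε-production is kept.
Expand every rule over subsets of its nullable positions: Y → X Start b gives X Start b | Start b.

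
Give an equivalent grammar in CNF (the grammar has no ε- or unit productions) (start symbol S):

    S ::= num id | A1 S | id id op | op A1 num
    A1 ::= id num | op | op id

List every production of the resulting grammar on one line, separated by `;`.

Introduce a nonterminal for each terminal appearing in a rule of length ≥ 2: X1 → num, X2 → id, X3 → op.
Binarize each right-hand side of length ≥ 3 by chaining fresh nonterminals (Y1, Y2, …): affected rules were S → X2 X2 X3; S → X3 A1 X1.

S ::= X1 X2 | A1 S | X2 Y1 | X3 Y2; A1 ::= X2 X1 | op | X3 X2; X1 ::= num; X2 ::= id; X3 ::= op; Y1 ::= X2 X3; Y2 ::= A1 X1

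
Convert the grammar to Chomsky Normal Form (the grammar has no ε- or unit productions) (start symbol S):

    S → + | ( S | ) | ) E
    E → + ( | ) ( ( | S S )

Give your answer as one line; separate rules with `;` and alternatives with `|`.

Introduce a nonterminal for each terminal appearing in a rule of length ≥ 2: X1 → (, X2 → ), X3 → +.
Binarize each right-hand side of length ≥ 3 by chaining fresh nonterminals (Y1, Y2, …): affected rules were E → X2 X1 X1; E → S S X2.

S → + | X1 S | ) | X2 E; E → X3 X1 | X2 Y1 | S Y2; X1 → (; X2 → ); X3 → +; Y1 → X1 X1; Y2 → S X2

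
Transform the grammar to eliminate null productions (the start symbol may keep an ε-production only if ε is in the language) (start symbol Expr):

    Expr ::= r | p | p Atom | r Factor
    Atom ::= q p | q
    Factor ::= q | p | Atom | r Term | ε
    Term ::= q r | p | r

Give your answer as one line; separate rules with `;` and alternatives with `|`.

The nullable symbols are {Factor}.
ε ∉ L(G), so no ε-production is kept.

Expr ::= r | p | p Atom | r Factor; Atom ::= q p | q; Factor ::= q | p | Atom | r Term; Term ::= q r | p | r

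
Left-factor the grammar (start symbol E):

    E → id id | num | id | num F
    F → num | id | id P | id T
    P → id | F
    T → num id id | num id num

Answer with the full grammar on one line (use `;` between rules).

E → id E' | num E''; F → num | id F'; P → id | F; T → num id T'; E' → id | epsilon; E'' → epsilon | F; F' → epsilon | P | T; T' → id | num

E has alternatives sharing prefix 'id': factor to E → id E' with E' → id | ε.
E has alternatives sharing prefix 'num': factor to E → num E'' with E'' → ε | F.
F has alternatives sharing prefix 'id': factor to F → id F' with F' → ε | P | T.
T has alternatives sharing prefix 'num id': factor to T → num id T' with T' → id | num.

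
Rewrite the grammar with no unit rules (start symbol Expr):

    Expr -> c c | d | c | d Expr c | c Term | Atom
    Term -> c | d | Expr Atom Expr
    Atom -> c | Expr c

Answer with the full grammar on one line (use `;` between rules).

Expr -> c | Expr c | c c | d | d Expr c | c Term; Term -> c | d | Expr Atom Expr; Atom -> c | Expr c

Unit pairs: Expr ⇒* {Atom}.
For each unit pair (A, B), copy every non-unit production of B to A, then drop all unit productions.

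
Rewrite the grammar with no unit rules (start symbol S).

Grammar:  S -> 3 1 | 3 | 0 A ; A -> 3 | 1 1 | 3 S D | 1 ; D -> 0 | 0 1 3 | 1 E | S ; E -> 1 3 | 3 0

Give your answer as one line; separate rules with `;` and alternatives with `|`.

S -> 3 1 | 3 | 0 A; A -> 3 | 1 1 | 3 S D | 1; D -> 3 1 | 3 | 0 A | 0 | 0 1 3 | 1 E; E -> 1 3 | 3 0

Unit pairs: D ⇒* {S}.
For every A with A ⇒* B via unit rules, add B's non-unit alternatives to A; then delete every rule of the form X → Y.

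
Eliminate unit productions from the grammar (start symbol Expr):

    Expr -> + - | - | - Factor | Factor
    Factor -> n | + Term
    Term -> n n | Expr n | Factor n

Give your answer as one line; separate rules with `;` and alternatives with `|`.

Expr -> n | + Term | + - | - | - Factor; Factor -> n | + Term; Term -> n n | Expr n | Factor n

Unit pairs: Expr ⇒* {Factor}.
Replace each nonterminal's rules with the union of the non-unit rules of every nonterminal it unit-derives.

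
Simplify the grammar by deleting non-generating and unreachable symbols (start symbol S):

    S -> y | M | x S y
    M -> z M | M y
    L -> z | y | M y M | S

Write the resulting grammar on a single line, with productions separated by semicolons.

S -> y | x S y

Generating nonterminals: {L, S}.
Reachable from S after that: {S}.
Removed useless symbols: {L, M} and every production mentioning them.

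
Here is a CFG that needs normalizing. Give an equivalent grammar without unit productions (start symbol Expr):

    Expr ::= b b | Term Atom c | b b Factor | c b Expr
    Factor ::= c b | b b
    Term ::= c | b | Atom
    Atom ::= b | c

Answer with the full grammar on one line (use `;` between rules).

Unit pairs: Term ⇒* {Atom}.
For each unit pair (A, B), copy every non-unit production of B to A, then drop all unit productions.

Expr ::= b b | Term Atom c | b b Factor | c b Expr; Factor ::= c b | b b; Term ::= c | b; Atom ::= b | c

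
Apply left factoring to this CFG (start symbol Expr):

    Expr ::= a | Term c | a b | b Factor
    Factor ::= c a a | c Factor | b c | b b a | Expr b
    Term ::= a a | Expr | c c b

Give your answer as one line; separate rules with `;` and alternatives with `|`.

Expr ::= Term c | b Factor | a Expr1; Factor ::= Expr b | c Factor1 | b Factor2; Term ::= a a | Expr | c c b; Expr1 ::= ε | b; Factor1 ::= a a | Factor; Factor2 ::= c | b a

Expr has alternatives sharing prefix 'a': factor to Expr → a Expr1 with Expr1 → ε | b.
Factor has alternatives sharing prefix 'c': factor to Factor → c Factor1 with Factor1 → a a | Factor.
Factor has alternatives sharing prefix 'b': factor to Factor → b Factor2 with Factor2 → c | b a.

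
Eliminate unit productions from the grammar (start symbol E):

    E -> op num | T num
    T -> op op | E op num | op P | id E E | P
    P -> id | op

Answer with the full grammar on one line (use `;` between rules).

E -> op num | T num; T -> id | op | op op | E op num | op P | id E E; P -> id | op

Unit pairs: T ⇒* {P}.
Replace each nonterminal's rules with the union of the non-unit rules of every nonterminal it unit-derives.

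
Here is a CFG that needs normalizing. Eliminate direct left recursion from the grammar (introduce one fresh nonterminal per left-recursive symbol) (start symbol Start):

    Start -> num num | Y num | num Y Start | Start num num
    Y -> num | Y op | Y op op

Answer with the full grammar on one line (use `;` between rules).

Directly left-recursive nonterminals: Start, Y.
For Start: α = {num num}, β = {num num, Y num, num Y Start}. Rewrite as Start → β Start1 and Start1 → α Start1 | ε.
For Y: α = {op, op op}, β = {num}. Rewrite as Y → β Y1 and Y1 → α Y1 | ε.

Start -> num num Start1 | Y num Start1 | num Y Start Start1; Y -> num Y1; Start1 -> num num Start1 | ε; Y1 -> op Y1 | op op Y1 | ε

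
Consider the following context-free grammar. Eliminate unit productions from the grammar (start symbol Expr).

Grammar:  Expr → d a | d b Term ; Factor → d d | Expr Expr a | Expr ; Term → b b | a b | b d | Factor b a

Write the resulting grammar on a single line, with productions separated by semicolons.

Unit pairs: Factor ⇒* {Expr}.
Replace each nonterminal's rules with the union of the non-unit rules of every nonterminal it unit-derives.

Expr → d a | d b Term; Factor → d d | Expr Expr a | d a | d b Term; Term → b b | a b | b d | Factor b a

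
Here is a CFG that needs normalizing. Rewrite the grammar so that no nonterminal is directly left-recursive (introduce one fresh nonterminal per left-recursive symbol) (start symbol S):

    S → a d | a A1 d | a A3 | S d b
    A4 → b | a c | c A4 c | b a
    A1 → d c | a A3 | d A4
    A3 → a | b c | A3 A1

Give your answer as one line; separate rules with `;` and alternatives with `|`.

S → a d S' | a A1 d S' | a A3 S'; A4 → b | a c | c A4 c | b a; A1 → d c | a A3 | d A4; A3 → a A3' | b c A3'; S' → d b S' | ε; A3' → A1 A3' | ε

Left recursion appears on S, A3.
For S: α = {d b}, β = {a d, a A1 d, a A3}. Rewrite as S → β S' and S' → α S' | ε.
For A3: α = {A1}, β = {a, b c}. Rewrite as A3 → β A3' and A3' → α A3' | ε.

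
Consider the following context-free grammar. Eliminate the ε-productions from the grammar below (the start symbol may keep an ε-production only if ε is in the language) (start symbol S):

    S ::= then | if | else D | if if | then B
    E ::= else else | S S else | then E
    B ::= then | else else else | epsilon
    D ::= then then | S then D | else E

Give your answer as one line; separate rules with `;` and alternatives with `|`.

The nullable symbols are {B}.
ε ∉ L(G), so no ε-production is kept.

S ::= then | if | else D | if if | then B; E ::= else else | S S else | then E; B ::= then | else else else; D ::= then then | S then D | else E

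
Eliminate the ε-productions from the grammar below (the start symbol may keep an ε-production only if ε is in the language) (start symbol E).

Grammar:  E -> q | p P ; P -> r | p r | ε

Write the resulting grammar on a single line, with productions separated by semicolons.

E -> q | p P | p; P -> r | p r

The nullable symbols are {P}.
ε ∉ L(G), so no ε-production is kept.
Add the nullable-subset variants: E → p P gives p P | p.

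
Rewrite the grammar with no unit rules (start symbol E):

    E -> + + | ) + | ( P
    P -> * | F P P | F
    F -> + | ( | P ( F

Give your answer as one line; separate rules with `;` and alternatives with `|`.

E -> + + | ) + | ( P; P -> + | ( | P ( F | * | F P P; F -> + | ( | P ( F

Unit pairs: P ⇒* {F}.
For every A with A ⇒* B via unit rules, add B's non-unit alternatives to A; then delete every rule of the form X → Y.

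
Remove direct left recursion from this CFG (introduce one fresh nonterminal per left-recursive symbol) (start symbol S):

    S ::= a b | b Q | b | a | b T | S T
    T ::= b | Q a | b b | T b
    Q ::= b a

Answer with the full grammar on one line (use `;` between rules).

Directly left-recursive nonterminals: S, T.
For S: α = {T}, β = {a b, b Q, b, a, b T}. Rewrite as S → β S' and S' → α S' | ε.
For T: α = {b}, β = {b, Q a, b b}. Rewrite as T → β T' and T' → α T' | ε.

S ::= a b S' | b Q S' | b S' | a S' | b T S'; T ::= b T' | Q a T' | b b T'; Q ::= b a; S' ::= T S' | epsilon; T' ::= b T' | epsilon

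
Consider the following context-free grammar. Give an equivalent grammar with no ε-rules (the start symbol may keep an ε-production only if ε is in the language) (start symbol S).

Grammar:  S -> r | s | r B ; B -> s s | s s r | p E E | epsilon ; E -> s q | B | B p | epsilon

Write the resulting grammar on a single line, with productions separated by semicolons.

S -> r | s | r B; B -> s s | s s r | p E E | p E | p; E -> s q | B | B p | p

The nullable symbols are {B, E}.
ε ∉ L(G), so no ε-production is kept.
Add the nullable-subset variants: B → p E E gives p E E | p E | p. E → B p gives B p | p.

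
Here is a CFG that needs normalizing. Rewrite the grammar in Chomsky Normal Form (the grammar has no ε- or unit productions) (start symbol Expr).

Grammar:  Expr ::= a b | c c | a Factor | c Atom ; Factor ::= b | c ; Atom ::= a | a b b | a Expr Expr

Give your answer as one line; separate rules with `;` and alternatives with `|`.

Introduce a nonterminal for each terminal appearing in a rule of length ≥ 2: X1 → a, X2 → b, X3 → c.
Binarize each right-hand side of length ≥ 3 by chaining fresh nonterminals (Y1, Y2, …): affected rules were Atom → X1 X2 X2; Atom → X1 Expr Expr.

Expr ::= X1 X2 | X3 X3 | X1 Factor | X3 Atom; Factor ::= b | c; Atom ::= a | X1 Y1 | X1 Y2; X1 ::= a; X2 ::= b; X3 ::= c; Y1 ::= X2 X2; Y2 ::= Expr Expr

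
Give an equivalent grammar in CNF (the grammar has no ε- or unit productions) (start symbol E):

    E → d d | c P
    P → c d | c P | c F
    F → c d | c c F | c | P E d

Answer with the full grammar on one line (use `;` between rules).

E → X1 X1 | X2 P; P → X2 X1 | X2 P | X2 F; F → X2 X1 | X2 Y1 | c | P Y2; X1 → d; X2 → c; Y1 → X2 F; Y2 → E X1

Introduce a nonterminal for each terminal appearing in a rule of length ≥ 2: X1 → d, X2 → c.
Binarize each right-hand side of length ≥ 3 by chaining fresh nonterminals (Y1, Y2, …): affected rules were F → X2 X2 F; F → P E X1.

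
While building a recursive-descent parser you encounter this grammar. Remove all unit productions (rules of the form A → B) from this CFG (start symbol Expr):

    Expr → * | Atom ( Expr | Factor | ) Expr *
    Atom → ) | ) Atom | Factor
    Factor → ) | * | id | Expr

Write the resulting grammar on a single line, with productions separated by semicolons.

Expr → ) | * | id | Atom ( Expr | ) Expr *; Atom → ) | ) Atom | * | id | Atom ( Expr | ) Expr *; Factor → ) | * | id | Atom ( Expr | ) Expr *

Unit pairs: Atom ⇒* {Expr, Factor}; Expr ⇒* {Factor}; Factor ⇒* {Expr}.
Replace each nonterminal's rules with the union of the non-unit rules of every nonterminal it unit-derives.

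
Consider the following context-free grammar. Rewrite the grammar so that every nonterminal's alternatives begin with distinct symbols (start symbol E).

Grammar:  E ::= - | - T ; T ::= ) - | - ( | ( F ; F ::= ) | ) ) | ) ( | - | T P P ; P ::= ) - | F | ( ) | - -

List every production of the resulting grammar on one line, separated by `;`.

E ::= - E'; T ::= ) - | - ( | ( F; F ::= - | T P P | ) F'; P ::= ) - | F | ( ) | - -; E' ::= ε | T; F' ::= ε | ) | (

E has alternatives sharing prefix '-': factor to E → - E' with E' → ε | T.
F has alternatives sharing prefix ')': factor to F → ) F' with F' → ε | ) | (.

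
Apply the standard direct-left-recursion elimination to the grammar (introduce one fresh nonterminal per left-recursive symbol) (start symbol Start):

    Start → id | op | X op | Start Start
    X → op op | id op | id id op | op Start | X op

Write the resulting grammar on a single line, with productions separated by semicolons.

Left recursion appears on Start, X.
For Start: α = {Start}, β = {id, op, X op}. Rewrite as Start → β Start1 and Start1 → α Start1 | ε.
For X: α = {op}, β = {op op, id op, id id op, op Start}. Rewrite as X → β X1 and X1 → α X1 | ε.

Start → id Start1 | op Start1 | X op Start1; X → op op X1 | id op X1 | id id op X1 | op Start X1; Start1 → Start Start1 | eps; X1 → op X1 | eps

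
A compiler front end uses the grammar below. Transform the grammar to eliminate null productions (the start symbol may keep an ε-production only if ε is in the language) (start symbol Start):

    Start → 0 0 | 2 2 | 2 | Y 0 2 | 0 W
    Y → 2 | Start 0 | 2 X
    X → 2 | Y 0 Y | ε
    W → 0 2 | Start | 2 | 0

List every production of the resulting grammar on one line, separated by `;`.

Start → 0 0 | 2 2 | 2 | Y 0 2 | 0 W; Y → 2 | Start 0 | 2 X; X → 2 | Y 0 Y; W → 0 2 | Start | 2 | 0

The nullable symbols are {X}.
ε ∉ L(G), so no ε-production is kept.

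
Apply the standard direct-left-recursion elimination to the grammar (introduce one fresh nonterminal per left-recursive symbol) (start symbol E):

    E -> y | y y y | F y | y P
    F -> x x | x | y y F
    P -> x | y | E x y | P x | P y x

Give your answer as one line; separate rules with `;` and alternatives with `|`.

E -> y | y y y | F y | y P; F -> x x | x | y y F; P -> x P' | y P' | E x y P'; P' -> x P' | y x P' | ε

Directly left-recursive nonterminal: P.
For P: α = {x, y x}, β = {x, y, E x y}. Rewrite as P → β P' and P' → α P' | ε.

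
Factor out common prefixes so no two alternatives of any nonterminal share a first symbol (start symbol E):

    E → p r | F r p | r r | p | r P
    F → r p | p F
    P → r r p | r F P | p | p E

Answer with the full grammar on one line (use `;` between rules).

E → F r p | p E' | r E''; F → r p | p F; P → r P' | p P''; E' → r | epsilon; E'' → r | P; P' → r p | F P; P'' → epsilon | E

E has alternatives sharing prefix 'p': factor to E → p E' with E' → r | ε.
E has alternatives sharing prefix 'r': factor to E → r E'' with E'' → r | P.
P has alternatives sharing prefix 'r': factor to P → r P' with P' → r p | F P.
P has alternatives sharing prefix 'p': factor to P → p P'' with P'' → ε | E.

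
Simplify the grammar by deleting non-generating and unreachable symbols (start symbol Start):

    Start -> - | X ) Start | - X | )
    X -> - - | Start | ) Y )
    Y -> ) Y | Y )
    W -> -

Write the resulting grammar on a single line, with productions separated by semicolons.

Generating nonterminals: {Start, W, X}.
Reachable from Start after that: {Start, X}.
Removed useless symbols: {W, Y} and every production mentioning them.

Start -> - | X ) Start | - X | ); X -> - - | Start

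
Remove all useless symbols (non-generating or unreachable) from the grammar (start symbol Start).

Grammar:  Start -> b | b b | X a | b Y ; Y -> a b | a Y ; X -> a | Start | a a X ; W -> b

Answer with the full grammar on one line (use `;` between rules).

Generating nonterminals: {Start, W, X, Y}.
Reachable from Start after that: {Start, X, Y}.
Removed useless symbols: {W} and every production mentioning them.

Start -> b | b b | X a | b Y; Y -> a b | a Y; X -> a | Start | a a X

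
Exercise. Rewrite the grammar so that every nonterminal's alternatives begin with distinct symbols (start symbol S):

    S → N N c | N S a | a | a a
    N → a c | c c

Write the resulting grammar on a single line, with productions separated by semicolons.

S has alternatives sharing prefix 'N': factor to S → N S' with S' → N c | S a.
S has alternatives sharing prefix 'a': factor to S → a S'' with S'' → ε | a.

S → N S' | a S''; N → a c | c c; S' → N c | S a; S'' → ε | a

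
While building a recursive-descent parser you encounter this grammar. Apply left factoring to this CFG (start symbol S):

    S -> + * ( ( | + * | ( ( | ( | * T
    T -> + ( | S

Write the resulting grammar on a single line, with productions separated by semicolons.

S has alternatives sharing prefix '+ *': factor to S → + * S' with S' → ( ( | ε.
S has alternatives sharing prefix '(': factor to S → ( S'' with S'' → ( | ε.

S -> * T | + * S' | ( S''; T -> + ( | S; S' -> ( ( | ε; S'' -> ( | ε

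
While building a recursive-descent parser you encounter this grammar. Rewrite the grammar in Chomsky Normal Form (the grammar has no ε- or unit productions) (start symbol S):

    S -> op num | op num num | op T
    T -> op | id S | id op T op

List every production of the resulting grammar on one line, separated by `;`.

Introduce a nonterminal for each terminal appearing in a rule of length ≥ 2: X1 → op, X2 → num, X3 → id.
Binarize each right-hand side of length ≥ 3 by chaining fresh nonterminals (Y1, Y2, …): affected rules were S → X1 X2 X2; T → X3 X1 T X1.

S -> X1 X2 | X1 Y1 | X1 T; T -> op | X3 S | X3 Y2; X1 -> op; X2 -> num; X3 -> id; Y1 -> X2 X2; Y2 -> X1 Y3; Y3 -> T X1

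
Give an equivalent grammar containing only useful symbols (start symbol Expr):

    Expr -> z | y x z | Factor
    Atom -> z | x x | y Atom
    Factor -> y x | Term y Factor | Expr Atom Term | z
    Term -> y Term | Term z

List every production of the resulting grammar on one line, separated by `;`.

Expr -> z | y x z | Factor; Factor -> y x | z

Generating nonterminals: {Atom, Expr, Factor}.
Reachable from Expr after that: {Expr, Factor}.
Removed useless symbols: {Atom, Term} and every production mentioning them.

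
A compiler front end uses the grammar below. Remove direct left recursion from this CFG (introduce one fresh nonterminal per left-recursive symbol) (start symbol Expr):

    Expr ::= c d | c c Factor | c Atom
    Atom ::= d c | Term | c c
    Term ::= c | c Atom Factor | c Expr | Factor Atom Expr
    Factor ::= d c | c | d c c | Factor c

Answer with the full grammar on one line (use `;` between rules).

Left recursion appears on Factor.
For Factor: α = {c}, β = {d c, c, d c c}. Rewrite as Factor → β Factor1 and Factor1 → α Factor1 | ε.

Expr ::= c d | c c Factor | c Atom; Atom ::= d c | Term | c c; Term ::= c | c Atom Factor | c Expr | Factor Atom Expr; Factor ::= d c Factor1 | c Factor1 | d c c Factor1; Factor1 ::= c Factor1 | epsilon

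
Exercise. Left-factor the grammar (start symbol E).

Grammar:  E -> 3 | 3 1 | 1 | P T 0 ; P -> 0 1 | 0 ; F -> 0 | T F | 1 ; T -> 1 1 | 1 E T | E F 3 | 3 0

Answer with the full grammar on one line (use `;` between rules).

E -> 1 | P T 0 | 3 E'; P -> 0 P'; F -> 0 | T F | 1; T -> E F 3 | 3 0 | 1 T'; E' -> eps | 1; P' -> 1 | eps; T' -> 1 | E T

E has alternatives sharing prefix '3': factor to E → 3 E' with E' → ε | 1.
P has alternatives sharing prefix '0': factor to P → 0 P' with P' → 1 | ε.
T has alternatives sharing prefix '1': factor to T → 1 T' with T' → 1 | E T.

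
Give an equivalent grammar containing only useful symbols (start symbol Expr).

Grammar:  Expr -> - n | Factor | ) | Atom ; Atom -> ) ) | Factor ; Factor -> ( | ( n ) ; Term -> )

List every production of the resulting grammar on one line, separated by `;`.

Generating nonterminals: {Atom, Expr, Factor, Term}.
Reachable from Expr after that: {Atom, Expr, Factor}.
Removed useless symbols: {Term} and every production mentioning them.

Expr -> - n | Factor | ) | Atom; Atom -> ) ) | Factor; Factor -> ( | ( n )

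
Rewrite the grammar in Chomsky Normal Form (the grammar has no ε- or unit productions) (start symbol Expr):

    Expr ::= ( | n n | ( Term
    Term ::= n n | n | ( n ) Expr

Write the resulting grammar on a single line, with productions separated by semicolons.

Expr ::= ( | X1 X1 | X2 Term; Term ::= X1 X1 | n | X2 Y1; X1 ::= n; X2 ::= (; X3 ::= ); Y1 ::= X1 Y2; Y2 ::= X3 Expr

Introduce a nonterminal for each terminal appearing in a rule of length ≥ 2: X1 → n, X2 → (, X3 → ).
Binarize each right-hand side of length ≥ 3 by chaining fresh nonterminals (Y1, Y2, …): affected rules were Term → X2 X1 X3 Expr.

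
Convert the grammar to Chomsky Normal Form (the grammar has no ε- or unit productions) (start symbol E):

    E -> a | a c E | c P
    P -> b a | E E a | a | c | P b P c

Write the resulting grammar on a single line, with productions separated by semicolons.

E -> a | X1 Y1 | X2 P; P -> X3 X1 | E Y2 | a | c | P Y3; X1 -> a; X2 -> c; X3 -> b; Y1 -> X2 E; Y2 -> E X1; Y3 -> X3 Y4; Y4 -> P X2

Introduce a nonterminal for each terminal appearing in a rule of length ≥ 2: X1 → a, X2 → c, X3 → b.
Binarize each right-hand side of length ≥ 3 by chaining fresh nonterminals (Y1, Y2, …): affected rules were E → X1 X2 E; P → E E X1; P → P X3 P X2.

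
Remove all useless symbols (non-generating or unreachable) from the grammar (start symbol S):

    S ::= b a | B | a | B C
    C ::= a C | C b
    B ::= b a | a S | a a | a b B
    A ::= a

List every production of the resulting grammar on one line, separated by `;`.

Generating nonterminals: {A, B, S}.
Reachable from S after that: {B, S}.
Removed useless symbols: {A, C} and every production mentioning them.

S ::= b a | B | a; B ::= b a | a S | a a | a b B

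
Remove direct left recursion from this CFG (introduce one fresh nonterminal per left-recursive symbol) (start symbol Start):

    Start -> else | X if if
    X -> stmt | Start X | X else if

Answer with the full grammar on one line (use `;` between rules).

Directly left-recursive nonterminal: X.
For X: α = {else if}, β = {stmt, Start X}. Rewrite as X → β X1 and X1 → α X1 | ε.

Start -> else | X if if; X -> stmt X1 | Start X X1; X1 -> else if X1 | ε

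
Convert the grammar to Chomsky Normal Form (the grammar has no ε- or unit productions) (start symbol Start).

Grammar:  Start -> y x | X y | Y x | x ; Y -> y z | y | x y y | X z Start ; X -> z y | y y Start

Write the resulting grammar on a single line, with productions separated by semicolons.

Introduce a nonterminal for each terminal appearing in a rule of length ≥ 2: X1 → y, X2 → x, X3 → z.
Binarize each right-hand side of length ≥ 3 by chaining fresh nonterminals (Y1, Y2, …): affected rules were Y → X2 X1 X1; Y → X X3 Start; X → X1 X1 Start.

Start -> X1 X2 | X X1 | Y X2 | x; Y -> X1 X3 | y | X2 Y1 | X Y2; X -> X3 X1 | X1 Y3; X1 -> y; X2 -> x; X3 -> z; Y1 -> X1 X1; Y2 -> X3 Start; Y3 -> X1 Start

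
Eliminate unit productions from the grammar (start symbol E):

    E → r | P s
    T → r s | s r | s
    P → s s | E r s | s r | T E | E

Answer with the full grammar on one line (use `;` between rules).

Unit pairs: P ⇒* {E}.
Replace each nonterminal's rules with the union of the non-unit rules of every nonterminal it unit-derives.

E → r | P s; T → r s | s r | s; P → r | P s | s s | E r s | s r | T E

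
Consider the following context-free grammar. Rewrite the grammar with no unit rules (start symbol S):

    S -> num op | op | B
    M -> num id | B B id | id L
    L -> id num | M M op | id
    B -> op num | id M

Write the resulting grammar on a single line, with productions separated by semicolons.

S -> op num | id M | num op | op; M -> num id | B B id | id L; L -> id num | M M op | id; B -> op num | id M

Unit pairs: S ⇒* {B}.
For each unit pair (A, B), copy every non-unit production of B to A, then drop all unit productions.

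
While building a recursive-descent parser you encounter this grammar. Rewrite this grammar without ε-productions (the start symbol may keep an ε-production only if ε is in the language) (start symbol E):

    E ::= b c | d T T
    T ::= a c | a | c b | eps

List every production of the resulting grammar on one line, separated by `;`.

Nullable nonterminals: {T}.
ε ∉ L(G), so no ε-production is kept.
Add the nullable-subset variants: E → d T T gives d T T | d T | d.

E ::= b c | d T T | d T | d; T ::= a c | a | c b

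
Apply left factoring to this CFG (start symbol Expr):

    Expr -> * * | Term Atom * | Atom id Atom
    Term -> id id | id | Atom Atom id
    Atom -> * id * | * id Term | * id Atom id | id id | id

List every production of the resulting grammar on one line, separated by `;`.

Term has alternatives sharing prefix 'id': factor to Term → id Term1 with Term1 → id | ε.
Atom has alternatives sharing prefix '* id': factor to Atom → * id Atom1 with Atom1 → * | Term | Atom id.
Atom has alternatives sharing prefix 'id': factor to Atom → id Atom2 with Atom2 → id | ε.

Expr -> * * | Term Atom * | Atom id Atom; Term -> Atom Atom id | id Term1; Atom -> * id Atom1 | id Atom2; Term1 -> id | ε; Atom1 -> * | Term | Atom id; Atom2 -> id | ε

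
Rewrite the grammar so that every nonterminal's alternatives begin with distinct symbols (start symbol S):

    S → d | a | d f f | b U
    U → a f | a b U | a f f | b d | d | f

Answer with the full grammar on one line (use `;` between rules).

S → a | b U | d S'; U → b d | d | f | a U'; S' → ε | f f; U' → b U | f U''; U'' → ε | f

S has alternatives sharing prefix 'd': factor to S → d S' with S' → ε | f f.
U has alternatives sharing prefix 'a': factor to U → a U' with U' → f | b U | f f.
U' has alternatives sharing prefix 'f': factor to U' → f U'' with U'' → ε | f.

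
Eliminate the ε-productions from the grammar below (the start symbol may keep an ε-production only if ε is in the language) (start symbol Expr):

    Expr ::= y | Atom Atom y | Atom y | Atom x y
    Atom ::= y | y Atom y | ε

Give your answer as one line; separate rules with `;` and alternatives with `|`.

The nullable symbols are {Atom}.
ε ∉ L(G), so no ε-production is kept.
Add the nullable-subset variants: Expr → Atom Atom y gives Atom Atom y | Atom y. Expr → Atom x y gives Atom x y | x y. Atom → y Atom y gives y Atom y | y y.

Expr ::= y | Atom Atom y | Atom y | Atom x y | x y; Atom ::= y | y Atom y | y y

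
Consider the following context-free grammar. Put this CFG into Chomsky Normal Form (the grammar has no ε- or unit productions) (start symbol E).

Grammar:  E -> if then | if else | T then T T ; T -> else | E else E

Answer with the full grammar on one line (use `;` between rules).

Introduce a nonterminal for each terminal appearing in a rule of length ≥ 2: X1 → if, X2 → then, X3 → else.
Binarize each right-hand side of length ≥ 3 by chaining fresh nonterminals (Y1, Y2, …): affected rules were E → T X2 T T; T → E X3 E.

E -> X1 X2 | X1 X3 | T Y1; T -> else | E Y3; X1 -> if; X2 -> then; X3 -> else; Y1 -> X2 Y2; Y2 -> T T; Y3 -> X3 E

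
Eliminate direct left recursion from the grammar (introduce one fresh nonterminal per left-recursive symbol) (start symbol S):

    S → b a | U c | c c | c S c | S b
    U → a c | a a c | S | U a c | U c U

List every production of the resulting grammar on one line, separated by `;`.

Left recursion appears on S, U.
For S: α = {b}, β = {b a, U c, c c, c S c}. Rewrite as S → β S' and S' → α S' | ε.
For U: α = {a c, c U}, β = {a c, a a c, S}. Rewrite as U → β U' and U' → α U' | ε.

S → b a S' | U c S' | c c S' | c S c S'; U → a c U' | a a c U' | S U'; S' → b S' | eps; U' → a c U' | c U U' | eps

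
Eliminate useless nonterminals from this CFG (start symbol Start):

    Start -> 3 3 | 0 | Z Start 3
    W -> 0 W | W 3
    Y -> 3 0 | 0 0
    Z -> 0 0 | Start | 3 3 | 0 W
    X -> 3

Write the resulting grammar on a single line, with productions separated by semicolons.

Generating nonterminals: {Start, X, Y, Z}.
Reachable from Start after that: {Start, Z}.
Removed useless symbols: {W, X, Y} and every production mentioning them.

Start -> 3 3 | 0 | Z Start 3; Z -> 0 0 | Start | 3 3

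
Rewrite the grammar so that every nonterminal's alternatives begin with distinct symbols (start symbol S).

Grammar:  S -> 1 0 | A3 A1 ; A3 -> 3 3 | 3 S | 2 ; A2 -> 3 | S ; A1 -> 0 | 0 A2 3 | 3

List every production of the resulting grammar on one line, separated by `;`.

A3 has alternatives sharing prefix '3': factor to A3 → 3 A3' with A3' → 3 | S.
A1 has alternatives sharing prefix '0': factor to A1 → 0 A1' with A1' → ε | A2 3.

S -> 1 0 | A3 A1; A3 -> 2 | 3 A3'; A2 -> 3 | S; A1 -> 3 | 0 A1'; A3' -> 3 | S; A1' -> ε | A2 3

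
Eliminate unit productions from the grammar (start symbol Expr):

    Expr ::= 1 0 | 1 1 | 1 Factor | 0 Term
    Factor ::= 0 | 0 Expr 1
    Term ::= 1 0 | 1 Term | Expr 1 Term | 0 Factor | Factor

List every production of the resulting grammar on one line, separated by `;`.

Unit pairs: Term ⇒* {Factor}.
Replace each nonterminal's rules with the union of the non-unit rules of every nonterminal it unit-derives.

Expr ::= 1 0 | 1 1 | 1 Factor | 0 Term; Factor ::= 0 | 0 Expr 1; Term ::= 1 0 | 1 Term | Expr 1 Term | 0 Factor | 0 | 0 Expr 1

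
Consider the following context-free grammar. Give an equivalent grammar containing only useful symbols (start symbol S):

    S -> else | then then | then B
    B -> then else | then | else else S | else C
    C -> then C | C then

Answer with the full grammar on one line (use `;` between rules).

Generating nonterminals: {B, S}.
Reachable from S after that: {B, S}.
Removed useless symbols: {C} and every production mentioning them.

S -> else | then then | then B; B -> then else | then | else else S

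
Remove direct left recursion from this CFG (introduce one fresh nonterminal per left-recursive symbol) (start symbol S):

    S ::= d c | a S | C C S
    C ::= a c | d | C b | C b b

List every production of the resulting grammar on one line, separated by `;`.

Left recursion appears on C.
For C: α = {b, b b}, β = {a c, d}. Rewrite as C → β C' and C' → α C' | ε.

S ::= d c | a S | C C S; C ::= a c C' | d C'; C' ::= b C' | b b C' | ε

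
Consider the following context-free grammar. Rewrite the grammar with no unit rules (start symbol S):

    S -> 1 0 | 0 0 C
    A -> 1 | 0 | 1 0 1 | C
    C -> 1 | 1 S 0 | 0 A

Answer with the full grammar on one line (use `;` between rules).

Unit pairs: A ⇒* {C}.
For each unit pair (A, B), copy every non-unit production of B to A, then drop all unit productions.

S -> 1 0 | 0 0 C; A -> 1 | 1 S 0 | 0 A | 0 | 1 0 1; C -> 1 | 1 S 0 | 0 A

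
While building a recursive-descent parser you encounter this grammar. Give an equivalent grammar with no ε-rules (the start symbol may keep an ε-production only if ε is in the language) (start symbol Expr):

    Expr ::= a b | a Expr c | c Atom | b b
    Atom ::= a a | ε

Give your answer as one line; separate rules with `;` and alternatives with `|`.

Nullable nonterminals: {Atom}.
ε ∉ L(G), so no ε-production is kept.
Add the nullable-subset variants: Expr → c Atom gives c Atom | c.

Expr ::= a b | a Expr c | c Atom | c | b b; Atom ::= a a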